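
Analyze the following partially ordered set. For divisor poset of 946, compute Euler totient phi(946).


phi(n) = n * prod_{p|n} (1 - 1/p).
Prime divisors of 946: [2, 11, 43]
phi(946) = 946 * (1 - 1/2) * (1 - 1/11) * (1 - 1/43)
phi(946) = 420


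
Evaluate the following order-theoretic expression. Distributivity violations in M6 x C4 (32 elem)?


Distributive law: a ^ (b v c) = (a ^ b) v (a ^ c).
Check all 32^3 = 32768 ordered triples (a,b,c).
  e.g. a=(a1,0), b=(a2,0), c=(a3,0): lhs=(a1,0) != rhs=(0,0)
  e.g. a=(a1,0), b=(a2,0), c=(a3,1): lhs=(a1,0) != rhs=(0,0)
Total violating triples: 7680


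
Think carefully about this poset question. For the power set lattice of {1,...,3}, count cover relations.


A cover relation a -< b holds when a < b with no c strictly between.
Cover relations:
  {} -< {1}
  {} -< {2}
  {} -< {3}
  {1} -< {1,2}
  {1} -< {1,3}
  {2} -< {1,2}
  {2} -< {2,3}
  {3} -< {1,3}
  ...4 more
Total: 12


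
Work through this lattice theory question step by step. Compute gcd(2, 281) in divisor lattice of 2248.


In a divisor lattice, meet = gcd (greatest common divisor).
By Euclidean algorithm or factoring: gcd(2,281) = 1


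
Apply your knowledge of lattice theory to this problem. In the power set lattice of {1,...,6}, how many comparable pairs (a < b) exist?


A comparable pair {a,b} has a < b or b < a in the order.
Count unordered pairs where one element is strictly below the other.
Examples: {{},{1}}, {{},{2}}, {{},{3}}, {{},{4}}, ...
Total comparable pairs: 665


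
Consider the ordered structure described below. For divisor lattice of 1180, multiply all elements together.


Divisors of 1180: [1, 2, 4, 5, 10, 20, 59, 118, 236, 295, 590, 1180]
Product = n^(d(n)/2) = 1180^(12/2)
Product = 2699554153024000000


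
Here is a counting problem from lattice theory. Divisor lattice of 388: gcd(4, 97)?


Meet=gcd.
gcd(4,97)=1


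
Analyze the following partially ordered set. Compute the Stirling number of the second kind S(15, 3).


S(n,k) = k*S(n-1,k) + S(n-1,k-1).
S(14,3) = 788970, S(14,2) = 8191
S(15,3) = 3*788970 + 8191 = 2366910 + 8191
S(15,3) = 2375101


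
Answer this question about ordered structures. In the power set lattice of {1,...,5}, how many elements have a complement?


An element a is complemented if some b has a meet b = bottom, a join b = top.
every subset A has complement S\A, so all elements are complemented.
Complemented elements: {}, {1}, {2}, {3}, {4}, {5}, ... (26 more)
Count: 32


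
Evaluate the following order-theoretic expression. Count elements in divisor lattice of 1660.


Divisors of 1660: [1, 2, 4, 5, 10, 20, 83, 166, 332, 415, 830, 1660]
Count: 12


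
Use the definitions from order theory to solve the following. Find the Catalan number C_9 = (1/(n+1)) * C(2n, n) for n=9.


C(n) = C(2n, n) / (n+1).
C(18, 9) = 48620
C(9) = 48620 / 10 = 4862


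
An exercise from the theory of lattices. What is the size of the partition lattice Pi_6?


B(n) = number of set partitions of an n-element set.
B(n) satisfies the recurrence: B(n+1) = sum_k C(n,k)*B(k).
B(6) = 203


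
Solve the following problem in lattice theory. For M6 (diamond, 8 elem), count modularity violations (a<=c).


Modular law: if a <= c then a v (b ^ c) = (a v b) ^ c.
Check all triples (a,b,c) with a <= c among 8 elements.
This lattice is modular (diamonds M_m and their chain-products are modular).
Total violating triples: 0


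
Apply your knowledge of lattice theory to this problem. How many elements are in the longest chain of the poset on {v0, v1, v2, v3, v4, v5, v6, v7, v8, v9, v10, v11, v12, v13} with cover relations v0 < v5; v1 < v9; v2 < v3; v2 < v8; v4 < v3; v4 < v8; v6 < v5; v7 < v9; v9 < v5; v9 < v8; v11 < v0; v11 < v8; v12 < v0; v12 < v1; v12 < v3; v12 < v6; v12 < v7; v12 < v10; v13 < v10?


A chain is a totally ordered subset; we count the number of elements in a maximum chain.
Compute, for each element x, the size of the longest chain ending at x:
  v2: 1
  v4: 1
  v11: 1
  v12: 1
  v13: 1
  v1: 2
  ...
A maximum chain: v12 < v1 < v9 < v5
Number of elements in the longest chain: 4


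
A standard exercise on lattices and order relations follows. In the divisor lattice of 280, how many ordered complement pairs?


Complement pair (a,b): a meet b = bottom, a join b = top.
Here: gcd(a,b)=1 and lcm(a,b)=280, i.e. a*b=280 with a,b coprime.
Pairs found: (1,280), (5,56), (7,40), (8,35), ... (4 more)
Total ordered pairs: 8


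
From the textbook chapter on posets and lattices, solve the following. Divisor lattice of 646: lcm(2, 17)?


Join=lcm.
gcd(2,17)=1
lcm=34


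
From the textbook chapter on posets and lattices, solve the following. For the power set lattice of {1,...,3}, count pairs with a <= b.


The order relation is {(a,b) : a <= b}, reflexive so it includes (a,a).
Examples: ({},{}), ({},{1,2}), ({},{1,2,3}), ({},{1,3}), ({},{1}), ...
Total ordered pairs: 27


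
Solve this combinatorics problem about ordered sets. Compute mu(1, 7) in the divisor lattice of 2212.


In a divisor lattice, mu(a,b) = mu(b/a) where mu is the classical Mobius function.
b/a = 7/1 = 7
Prime factorization of 7: primes [7]
7 is squarefree with 1 prime factor(s), so mu(7) = (-1)^1 = -1


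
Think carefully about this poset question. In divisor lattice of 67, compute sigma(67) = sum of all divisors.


sigma(n) = sum of divisors.
Divisors of 67: [1, 67]
Sum = 68


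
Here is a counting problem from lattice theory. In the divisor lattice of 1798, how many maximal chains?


A maximal chain goes from the minimum element to a maximal element via cover relations.
Counting all min-to-max paths in the cover graph.
Total maximal chains: 6


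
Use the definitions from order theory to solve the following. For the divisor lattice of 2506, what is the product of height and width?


Height = length of longest chain minus 1; width = size of largest antichain.
A maximum chain: 1 | 179 | 1253 | 2506  (height 3).
A maximum antichain: {2, 7, 179}  (width 3).
Product = 3 * 3 = 9


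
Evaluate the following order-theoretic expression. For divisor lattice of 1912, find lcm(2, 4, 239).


In a divisor lattice, join = lcm (least common multiple).
Compute lcm iteratively: start with first element, then lcm(current, next).
Elements: [2, 4, 239]
lcm(2,4) = 4
lcm(4,239) = 956
Final lcm = 956


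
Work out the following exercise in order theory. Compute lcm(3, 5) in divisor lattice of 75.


In a divisor lattice, join = lcm (least common multiple).
gcd(3,5) = 1
lcm(3,5) = 3*5/gcd = 15/1 = 15


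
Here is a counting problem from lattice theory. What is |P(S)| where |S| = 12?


Power set = 2^n.
2^12 = 4096


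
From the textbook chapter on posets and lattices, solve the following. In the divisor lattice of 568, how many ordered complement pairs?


Complement pair (a,b): a meet b = bottom, a join b = top.
Here: gcd(a,b)=1 and lcm(a,b)=568, i.e. a*b=568 with a,b coprime.
Pairs found: (1,568), (8,71), (71,8), (568,1)
Total ordered pairs: 4


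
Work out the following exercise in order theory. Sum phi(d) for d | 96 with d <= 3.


Divisors of 96 up to 3: [1, 2, 3]
phi values: [1, 1, 2]
Sum = 4


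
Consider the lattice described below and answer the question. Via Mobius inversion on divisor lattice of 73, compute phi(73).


phi(n) = n * prod_{p|n} (1 - 1/p).
Prime divisors of 73: [73]
phi(73) = 73 * (1 - 1/73)
phi(73) = 72


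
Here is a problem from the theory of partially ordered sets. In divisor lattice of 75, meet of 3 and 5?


In a divisor lattice, meet = gcd (greatest common divisor).
By Euclidean algorithm or factoring: gcd(3,5) = 1


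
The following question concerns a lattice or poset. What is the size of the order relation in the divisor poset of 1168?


The order relation is {(a,b) : a <= b}, reflexive so it includes (a,a).
Examples: (1,1), (1,1168), (1,146), (1,16), (1,2), ...
Total ordered pairs: 45


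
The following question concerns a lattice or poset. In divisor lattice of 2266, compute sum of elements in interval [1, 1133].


Interval [1,1133] in divisors of 2266: [1, 11, 103, 1133]
Sum = 1248


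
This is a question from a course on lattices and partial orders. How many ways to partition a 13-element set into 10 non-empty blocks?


S(n,k) = k*S(n-1,k) + S(n-1,k-1).
S(12,10) = 1705, S(12,9) = 22275
S(13,10) = 10*1705 + 22275 = 17050 + 22275
S(13,10) = 39325


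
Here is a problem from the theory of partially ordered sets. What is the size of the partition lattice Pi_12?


B(n) = number of set partitions of an n-element set.
B(n) satisfies the recurrence: B(n+1) = sum_k C(n,k)*B(k).
B(12) = 4213597


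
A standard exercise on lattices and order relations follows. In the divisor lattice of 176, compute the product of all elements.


Divisors of 176: [1, 2, 4, 8, 11, 16, 22, 44, 88, 176]
Product = n^(d(n)/2) = 176^(10/2)
Product = 168874213376


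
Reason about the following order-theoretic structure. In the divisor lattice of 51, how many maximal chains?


A maximal chain goes from the minimum element to a maximal element via cover relations.
Counting all min-to-max paths in the cover graph.
Total maximal chains: 2


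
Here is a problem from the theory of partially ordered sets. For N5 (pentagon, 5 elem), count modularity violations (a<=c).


Modular law: if a <= c then a v (b ^ c) = (a v b) ^ c.
Check all triples (a,b,c) with a <= c among 5 elements.
  e.g. a=a, b=c, c=b: lhs=a != rhs=b
Total violating triples: 1


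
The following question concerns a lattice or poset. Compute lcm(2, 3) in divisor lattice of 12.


In a divisor lattice, join = lcm (least common multiple).
gcd(2,3) = 1
lcm(2,3) = 2*3/gcd = 6/1 = 6


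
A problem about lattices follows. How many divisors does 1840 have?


Divisors of 1840: [1, 2, 4, 5, 8, 10, 16, 20, 23, 40, 46, 80, 92, 115, 184, 230, 368, 460, 920, 1840]
Count: 20


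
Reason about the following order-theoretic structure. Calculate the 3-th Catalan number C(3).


C(n) = C(2n, n) / (n+1).
C(6, 3) = 20
C(3) = 20 / 4 = 5


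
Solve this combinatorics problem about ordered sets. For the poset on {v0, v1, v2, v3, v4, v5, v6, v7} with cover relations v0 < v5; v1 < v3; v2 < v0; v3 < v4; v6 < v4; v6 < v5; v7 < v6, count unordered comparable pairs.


A comparable pair {a,b} has a < b or b < a in the order.
Count unordered pairs where one element is strictly below the other.
Examples: {v0,v2}, {v0,v5}, {v1,v3}, {v1,v4}, ...
Total comparable pairs: 11


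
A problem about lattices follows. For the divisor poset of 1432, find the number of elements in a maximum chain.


A chain is a totally ordered subset; we count the number of elements in a maximum chain.
Compute, for each element x, the size of the longest chain ending at x:
  1: 1
  2: 2
  179: 2
  4: 3
  8: 4
  358: 3
  ...
A maximum chain: 1 < 2 < 4 < 8 < 1432
Number of elements in the longest chain: 5


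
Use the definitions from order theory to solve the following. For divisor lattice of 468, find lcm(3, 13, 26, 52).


In a divisor lattice, join = lcm (least common multiple).
Compute lcm iteratively: start with first element, then lcm(current, next).
Elements: [3, 13, 26, 52]
lcm(3,13) = 39
lcm(39,26) = 78
lcm(78,52) = 156
Final lcm = 156


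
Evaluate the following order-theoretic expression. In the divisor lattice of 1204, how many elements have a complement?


An element a is complemented if some b has a meet b = bottom, a join b = top.
a is complemented iff gcd(a, n/a)=1, i.e. a is a unitary divisor of 1204.
Complemented elements: 1, 4, 7, 28, 43, 172, ... (2 more)
Count: 8


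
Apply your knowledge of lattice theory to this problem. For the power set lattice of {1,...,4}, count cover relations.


A cover relation a -< b holds when a < b with no c strictly between.
Cover relations:
  {} -< {1}
  {} -< {2}
  {} -< {3}
  {} -< {4}
  {1} -< {1,2}
  {1} -< {1,3}
  {1} -< {1,4}
  {2} -< {1,2}
  ...24 more
Total: 32


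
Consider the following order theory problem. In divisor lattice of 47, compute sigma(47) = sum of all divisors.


sigma(n) = sum of divisors.
Divisors of 47: [1, 47]
Sum = 48


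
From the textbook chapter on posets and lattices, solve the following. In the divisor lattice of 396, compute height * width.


Height = length of longest chain minus 1; width = size of largest antichain.
A maximum chain: 1 | 11 | 33 | 99 | 198 | 396  (height 5).
A maximum antichain: {4, 6, 9, 22, 33}  (width 5).
Product = 5 * 5 = 25


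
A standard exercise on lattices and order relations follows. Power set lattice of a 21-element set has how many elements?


Power set = 2^n.
2^21 = 2097152


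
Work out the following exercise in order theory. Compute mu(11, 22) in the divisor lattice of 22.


In a divisor lattice, mu(a,b) = mu(b/a) where mu is the classical Mobius function.
b/a = 22/11 = 2
Prime factorization of 2: primes [2]
2 is squarefree with 1 prime factor(s), so mu(2) = (-1)^1 = -1


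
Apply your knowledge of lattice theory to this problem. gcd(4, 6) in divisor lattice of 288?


Meet=gcd.
gcd(4,6)=2


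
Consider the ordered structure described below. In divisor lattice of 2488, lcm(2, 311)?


Join=lcm.
gcd(2,311)=1
lcm=622


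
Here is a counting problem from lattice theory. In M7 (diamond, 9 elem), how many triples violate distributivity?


Distributive law: a ^ (b v c) = (a ^ b) v (a ^ c).
Check all 9^3 = 729 ordered triples (a,b,c).
  e.g. a=a1, b=a2, c=a3: lhs=a1 != rhs=0
  e.g. a=a1, b=a2, c=a4: lhs=a1 != rhs=0
Total violating triples: 210


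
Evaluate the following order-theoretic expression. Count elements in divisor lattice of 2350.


Divisors of 2350: [1, 2, 5, 10, 25, 47, 50, 94, 235, 470, 1175, 2350]
Count: 12


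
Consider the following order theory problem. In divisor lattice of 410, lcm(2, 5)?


Join=lcm.
gcd(2,5)=1
lcm=10


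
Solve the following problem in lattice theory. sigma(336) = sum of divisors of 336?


sigma(n) = sum of divisors.
Divisors of 336: [1, 2, 3, 4, 6, 7, 8, 12, 14, 16, 21, 24, 28, 42, 48, 56, 84, 112, 168, 336]
Sum = 992


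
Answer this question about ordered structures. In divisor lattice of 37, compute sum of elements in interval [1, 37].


Interval [1,37] in divisors of 37: [1, 37]
Sum = 38


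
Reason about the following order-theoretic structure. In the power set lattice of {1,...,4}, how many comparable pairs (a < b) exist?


A comparable pair {a,b} has a < b or b < a in the order.
Count unordered pairs where one element is strictly below the other.
Examples: {{},{1}}, {{},{2}}, {{},{3}}, {{},{4}}, ...
Total comparable pairs: 65


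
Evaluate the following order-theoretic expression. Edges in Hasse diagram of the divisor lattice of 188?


A cover relation a -< b holds when a < b with no c strictly between.
Cover relations:
  1 -< 2
  1 -< 47
  2 -< 4
  2 -< 94
  4 -< 188
  47 -< 94
  94 -< 188
Total: 7


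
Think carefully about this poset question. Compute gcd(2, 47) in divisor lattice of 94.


In a divisor lattice, meet = gcd (greatest common divisor).
By Euclidean algorithm or factoring: gcd(2,47) = 1


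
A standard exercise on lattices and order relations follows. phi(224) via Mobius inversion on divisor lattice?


phi(n) = n * prod_{p|n} (1 - 1/p).
Prime divisors of 224: [2, 7]
phi(224) = 224 * (1 - 1/2) * (1 - 1/7)
phi(224) = 96


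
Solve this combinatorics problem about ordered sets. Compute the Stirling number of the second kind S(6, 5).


S(n,k) = k*S(n-1,k) + S(n-1,k-1).
S(5,5) = 1, S(5,4) = 10
S(6,5) = 5*1 + 10 = 5 + 10
S(6,5) = 15


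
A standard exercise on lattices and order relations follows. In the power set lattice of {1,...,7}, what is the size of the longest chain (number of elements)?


A chain is a totally ordered subset; we count the number of elements in a maximum chain.
Compute, for each element x, the size of the longest chain ending at x:
  {}: 1
  {1}: 2
  {2}: 2
  {3}: 2
  {4}: 2
  {5}: 2
  ...
A maximum chain: {} < {1} < {1,2} < {1,2,3} < {1,2,3,4} < {1,2,3,4,5} < {1,2,3,4,5,6} < {1,2,3,4,5,6,7}
Number of elements in the longest chain: 8


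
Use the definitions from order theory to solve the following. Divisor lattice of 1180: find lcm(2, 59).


In a divisor lattice, join = lcm (least common multiple).
gcd(2,59) = 1
lcm(2,59) = 2*59/gcd = 118/1 = 118


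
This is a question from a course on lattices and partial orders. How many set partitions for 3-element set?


B(n) = number of set partitions of an n-element set.
B(n) satisfies the recurrence: B(n+1) = sum_k C(n,k)*B(k).
B(3) = 5


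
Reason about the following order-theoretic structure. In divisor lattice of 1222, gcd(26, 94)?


Meet=gcd.
gcd(26,94)=2


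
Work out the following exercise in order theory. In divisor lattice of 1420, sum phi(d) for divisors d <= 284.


Divisors of 1420 up to 284: [1, 2, 4, 5, 10, 20, 71, 142, 284]
phi values: [1, 1, 2, 4, 4, 8, 70, 70, 140]
Sum = 300


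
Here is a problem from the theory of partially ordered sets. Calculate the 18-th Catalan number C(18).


C(n) = C(2n, n) / (n+1).
C(36, 18) = 9075135300
C(18) = 9075135300 / 19 = 477638700


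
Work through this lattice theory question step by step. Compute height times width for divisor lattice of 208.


Height = length of longest chain minus 1; width = size of largest antichain.
A maximum chain: 1 | 13 | 26 | 52 | 104 | 208  (height 5).
A maximum antichain: {2, 13}  (width 2).
Product = 5 * 2 = 10


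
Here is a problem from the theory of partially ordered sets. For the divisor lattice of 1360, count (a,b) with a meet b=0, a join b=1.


Complement pair (a,b): a meet b = bottom, a join b = top.
Here: gcd(a,b)=1 and lcm(a,b)=1360, i.e. a*b=1360 with a,b coprime.
Pairs found: (1,1360), (5,272), (16,85), (17,80), ... (4 more)
Total ordered pairs: 8


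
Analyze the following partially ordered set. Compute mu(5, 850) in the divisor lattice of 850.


In a divisor lattice, mu(a,b) = mu(b/a) where mu is the classical Mobius function.
b/a = 850/5 = 170
Prime factorization of 170: primes [2, 5, 17]
170 is squarefree with 3 prime factor(s), so mu(170) = (-1)^3 = -1


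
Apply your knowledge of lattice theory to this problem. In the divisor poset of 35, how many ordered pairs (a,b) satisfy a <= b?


The order relation is {(a,b) : a <= b}, reflexive so it includes (a,a).
Examples: (1,1), (1,35), (1,5), (1,7), (35,35), ...
Total ordered pairs: 9


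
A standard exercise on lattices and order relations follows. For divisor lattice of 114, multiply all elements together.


Divisors of 114: [1, 2, 3, 6, 19, 38, 57, 114]
Product = n^(d(n)/2) = 114^(8/2)
Product = 168896016


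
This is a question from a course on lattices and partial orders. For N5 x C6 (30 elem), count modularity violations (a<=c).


Modular law: if a <= c then a v (b ^ c) = (a v b) ^ c.
Check all triples (a,b,c) with a <= c among 30 elements.
  e.g. a=(a,0), b=(c,0), c=(b,0): lhs=(a,0) != rhs=(b,0)
  e.g. a=(a,0), b=(c,1), c=(b,0): lhs=(a,0) != rhs=(b,0)
Total violating triples: 126


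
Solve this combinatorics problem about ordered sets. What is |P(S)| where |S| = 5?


Power set = 2^n.
2^5 = 32


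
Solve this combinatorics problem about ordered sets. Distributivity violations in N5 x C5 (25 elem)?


Distributive law: a ^ (b v c) = (a ^ b) v (a ^ c).
Check all 25^3 = 15625 ordered triples (a,b,c).
  e.g. a=(b,0), b=(a,0), c=(c,0): lhs=(b,0) != rhs=(a,0)
  e.g. a=(b,0), b=(a,0), c=(c,1): lhs=(b,0) != rhs=(a,0)
Total violating triples: 250


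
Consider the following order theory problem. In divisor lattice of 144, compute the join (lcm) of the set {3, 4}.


In a divisor lattice, join = lcm (least common multiple).
Compute lcm iteratively: start with first element, then lcm(current, next).
Elements: [3, 4]
lcm(3,4) = 12
Final lcm = 12


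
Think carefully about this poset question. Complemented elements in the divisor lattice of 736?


An element a is complemented if some b has a meet b = bottom, a join b = top.
a is complemented iff gcd(a, n/a)=1, i.e. a is a unitary divisor of 736.
Complemented elements: 1, 23, 32, 736
Count: 4


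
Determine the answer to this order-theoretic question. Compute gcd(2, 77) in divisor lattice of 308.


In a divisor lattice, meet = gcd (greatest common divisor).
By Euclidean algorithm or factoring: gcd(2,77) = 1


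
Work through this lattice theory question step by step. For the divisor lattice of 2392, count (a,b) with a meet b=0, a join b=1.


Complement pair (a,b): a meet b = bottom, a join b = top.
Here: gcd(a,b)=1 and lcm(a,b)=2392, i.e. a*b=2392 with a,b coprime.
Pairs found: (1,2392), (8,299), (13,184), (23,104), ... (4 more)
Total ordered pairs: 8


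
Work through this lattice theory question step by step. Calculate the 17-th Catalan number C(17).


C(n) = C(2n, n) / (n+1).
C(34, 17) = 2333606220
C(17) = 2333606220 / 18 = 129644790


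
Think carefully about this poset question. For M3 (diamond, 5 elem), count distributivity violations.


Distributive law: a ^ (b v c) = (a ^ b) v (a ^ c).
Check all 5^3 = 125 ordered triples (a,b,c).
  e.g. a=a1, b=a2, c=a3: lhs=a1 != rhs=0
  e.g. a=a1, b=a3, c=a2: lhs=a1 != rhs=0
Total violating triples: 6


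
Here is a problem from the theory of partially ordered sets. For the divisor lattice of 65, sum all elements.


sigma(n) = sum of divisors.
Divisors of 65: [1, 5, 13, 65]
Sum = 84


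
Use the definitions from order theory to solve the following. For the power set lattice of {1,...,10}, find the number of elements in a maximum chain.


A chain is a totally ordered subset; we count the number of elements in a maximum chain.
Compute, for each element x, the size of the longest chain ending at x:
  {}: 1
  {1}: 2
  {2}: 2
  {3}: 2
  {4}: 2
  {5}: 2
  ...
A maximum chain: {} < {1} < {1,2} < {1,2,3} < {1,2,3,4} < {1,2,3,4,5} < {1,2,3,4,5,6} < {1,2,3,4,5,6,7} < {1,2,3,4,5,6,7,8} < {1,2,3,4,5,6,7,8,9} < {1,2,3,4,5,6,7,8,9,10}
Number of elements in the longest chain: 11


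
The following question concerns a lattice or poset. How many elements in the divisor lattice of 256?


Divisors of 256: [1, 2, 4, 8, 16, 32, 64, 128, 256]
Count: 9


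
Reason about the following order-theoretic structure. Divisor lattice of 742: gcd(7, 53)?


Meet=gcd.
gcd(7,53)=1


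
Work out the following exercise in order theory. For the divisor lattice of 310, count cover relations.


A cover relation a -< b holds when a < b with no c strictly between.
Cover relations:
  1 -< 2
  1 -< 5
  1 -< 31
  2 -< 10
  2 -< 62
  5 -< 10
  5 -< 155
  10 -< 310
  ...4 more
Total: 12


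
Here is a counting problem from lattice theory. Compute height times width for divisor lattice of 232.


Height = length of longest chain minus 1; width = size of largest antichain.
A maximum chain: 1 | 29 | 58 | 116 | 232  (height 4).
A maximum antichain: {2, 29}  (width 2).
Product = 4 * 2 = 8


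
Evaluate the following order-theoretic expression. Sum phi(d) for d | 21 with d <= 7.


Divisors of 21 up to 7: [1, 3, 7]
phi values: [1, 2, 6]
Sum = 9


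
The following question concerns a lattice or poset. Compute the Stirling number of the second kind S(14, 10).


S(n,k) = k*S(n-1,k) + S(n-1,k-1).
S(13,10) = 39325, S(13,9) = 359502
S(14,10) = 10*39325 + 359502 = 393250 + 359502
S(14,10) = 752752


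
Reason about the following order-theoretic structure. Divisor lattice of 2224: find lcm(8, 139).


In a divisor lattice, join = lcm (least common multiple).
gcd(8,139) = 1
lcm(8,139) = 8*139/gcd = 1112/1 = 1112


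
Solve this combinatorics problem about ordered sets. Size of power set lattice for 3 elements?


Power set = 2^n.
2^3 = 8


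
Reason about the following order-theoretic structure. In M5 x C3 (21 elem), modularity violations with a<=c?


Modular law: if a <= c then a v (b ^ c) = (a v b) ^ c.
Check all triples (a,b,c) with a <= c among 21 elements.
This lattice is modular (diamonds M_m and their chain-products are modular).
Total violating triples: 0


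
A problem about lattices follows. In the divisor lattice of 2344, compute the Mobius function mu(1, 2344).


In a divisor lattice, mu(a,b) = mu(b/a) where mu is the classical Mobius function.
b/a = 2344/1 = 2344
Prime factorization of 2344: primes [2, 293]
2344 is not squarefree, so mu(2344) = 0


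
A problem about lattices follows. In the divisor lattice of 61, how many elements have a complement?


An element a is complemented if some b has a meet b = bottom, a join b = top.
a is complemented iff gcd(a, n/a)=1, i.e. a is a unitary divisor of 61.
Complemented elements: 1, 61
Count: 2


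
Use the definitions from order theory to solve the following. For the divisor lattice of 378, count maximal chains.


A maximal chain goes from the minimum element to a maximal element via cover relations.
Counting all min-to-max paths in the cover graph.
Total maximal chains: 20


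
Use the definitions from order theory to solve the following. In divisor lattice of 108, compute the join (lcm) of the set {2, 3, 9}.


In a divisor lattice, join = lcm (least common multiple).
Compute lcm iteratively: start with first element, then lcm(current, next).
Elements: [2, 3, 9]
lcm(2,3) = 6
lcm(6,9) = 18
Final lcm = 18


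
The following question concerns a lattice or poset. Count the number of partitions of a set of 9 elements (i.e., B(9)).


B(n) = number of set partitions of an n-element set.
B(n) satisfies the recurrence: B(n+1) = sum_k C(n,k)*B(k).
B(9) = 21147


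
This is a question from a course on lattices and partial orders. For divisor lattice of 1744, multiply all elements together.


Divisors of 1744: [1, 2, 4, 8, 16, 109, 218, 436, 872, 1744]
Product = n^(d(n)/2) = 1744^(10/2)
Product = 16133641521332224


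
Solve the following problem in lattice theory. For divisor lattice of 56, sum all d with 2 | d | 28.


Interval [2,28] in divisors of 56: [2, 4, 14, 28]
Sum = 48


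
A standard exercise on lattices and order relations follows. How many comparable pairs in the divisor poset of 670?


A comparable pair {a,b} has a < b or b < a in the order.
Count unordered pairs where one element is strictly below the other.
Examples: {1,2}, {1,5}, {1,10}, {1,67}, ...
Total comparable pairs: 19


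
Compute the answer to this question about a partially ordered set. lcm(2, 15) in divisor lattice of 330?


Join=lcm.
gcd(2,15)=1
lcm=30


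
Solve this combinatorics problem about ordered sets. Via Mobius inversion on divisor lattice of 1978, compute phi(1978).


phi(n) = n * prod_{p|n} (1 - 1/p).
Prime divisors of 1978: [2, 23, 43]
phi(1978) = 1978 * (1 - 1/2) * (1 - 1/23) * (1 - 1/43)
phi(1978) = 924


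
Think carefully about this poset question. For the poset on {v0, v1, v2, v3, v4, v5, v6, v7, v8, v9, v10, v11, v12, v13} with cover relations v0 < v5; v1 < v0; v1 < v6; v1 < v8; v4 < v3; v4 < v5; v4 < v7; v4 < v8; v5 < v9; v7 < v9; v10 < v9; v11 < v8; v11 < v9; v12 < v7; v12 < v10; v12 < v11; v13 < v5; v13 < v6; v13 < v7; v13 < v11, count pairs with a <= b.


The order relation is {(a,b) : a <= b}, reflexive so it includes (a,a).
Examples: (v0,v0), (v0,v5), (v0,v9), (v1,v0), (v1,v1), ...
Total ordered pairs: 42


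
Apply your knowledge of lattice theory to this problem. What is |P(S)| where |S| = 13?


Power set = 2^n.
2^13 = 8192


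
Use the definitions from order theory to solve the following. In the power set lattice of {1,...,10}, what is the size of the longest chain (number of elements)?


A chain is a totally ordered subset; we count the number of elements in a maximum chain.
Compute, for each element x, the size of the longest chain ending at x:
  {}: 1
  {1}: 2
  {2}: 2
  {3}: 2
  {4}: 2
  {5}: 2
  ...
A maximum chain: {} < {1} < {1,2} < {1,2,3} < {1,2,3,4} < {1,2,3,4,5} < {1,2,3,4,5,6} < {1,2,3,4,5,6,7} < {1,2,3,4,5,6,7,8} < {1,2,3,4,5,6,7,8,9} < {1,2,3,4,5,6,7,8,9,10}
Number of elements in the longest chain: 11


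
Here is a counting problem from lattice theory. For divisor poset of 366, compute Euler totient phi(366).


phi(n) = n * prod_{p|n} (1 - 1/p).
Prime divisors of 366: [2, 3, 61]
phi(366) = 366 * (1 - 1/2) * (1 - 1/3) * (1 - 1/61)
phi(366) = 120


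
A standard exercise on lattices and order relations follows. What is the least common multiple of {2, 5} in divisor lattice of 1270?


In a divisor lattice, join = lcm (least common multiple).
Compute lcm iteratively: start with first element, then lcm(current, next).
Elements: [2, 5]
lcm(2,5) = 10
Final lcm = 10


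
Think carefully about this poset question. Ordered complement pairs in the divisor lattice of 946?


Complement pair (a,b): a meet b = bottom, a join b = top.
Here: gcd(a,b)=1 and lcm(a,b)=946, i.e. a*b=946 with a,b coprime.
Pairs found: (1,946), (2,473), (11,86), (22,43), ... (4 more)
Total ordered pairs: 8


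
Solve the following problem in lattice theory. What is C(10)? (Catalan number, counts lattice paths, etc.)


C(n) = C(2n, n) / (n+1).
C(20, 10) = 184756
C(10) = 184756 / 11 = 16796


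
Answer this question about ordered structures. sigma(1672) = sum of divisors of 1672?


sigma(n) = sum of divisors.
Divisors of 1672: [1, 2, 4, 8, 11, 19, 22, 38, 44, 76, 88, 152, 209, 418, 836, 1672]
Sum = 3600


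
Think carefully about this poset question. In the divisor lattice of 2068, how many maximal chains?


A maximal chain goes from the minimum element to a maximal element via cover relations.
Counting all min-to-max paths in the cover graph.
Total maximal chains: 12


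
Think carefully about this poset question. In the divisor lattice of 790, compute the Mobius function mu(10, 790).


In a divisor lattice, mu(a,b) = mu(b/a) where mu is the classical Mobius function.
b/a = 790/10 = 79
Prime factorization of 79: primes [79]
79 is squarefree with 1 prime factor(s), so mu(79) = (-1)^1 = -1


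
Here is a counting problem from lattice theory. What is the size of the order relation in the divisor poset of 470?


The order relation is {(a,b) : a <= b}, reflexive so it includes (a,a).
Examples: (1,1), (1,10), (1,2), (1,235), (1,47), ...
Total ordered pairs: 27


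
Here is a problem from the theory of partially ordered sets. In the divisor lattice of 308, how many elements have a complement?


An element a is complemented if some b has a meet b = bottom, a join b = top.
a is complemented iff gcd(a, n/a)=1, i.e. a is a unitary divisor of 308.
Complemented elements: 1, 4, 7, 11, 28, 44, ... (2 more)
Count: 8


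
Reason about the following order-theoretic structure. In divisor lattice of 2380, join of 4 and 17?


In a divisor lattice, join = lcm (least common multiple).
gcd(4,17) = 1
lcm(4,17) = 4*17/gcd = 68/1 = 68


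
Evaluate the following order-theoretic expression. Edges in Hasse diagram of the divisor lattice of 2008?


A cover relation a -< b holds when a < b with no c strictly between.
Cover relations:
  1 -< 2
  1 -< 251
  2 -< 4
  2 -< 502
  4 -< 8
  4 -< 1004
  8 -< 2008
  251 -< 502
  ...2 more
Total: 10


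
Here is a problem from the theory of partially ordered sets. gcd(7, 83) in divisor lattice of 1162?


Meet=gcd.
gcd(7,83)=1


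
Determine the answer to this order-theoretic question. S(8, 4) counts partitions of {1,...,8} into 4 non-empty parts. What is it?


S(n,k) = k*S(n-1,k) + S(n-1,k-1).
S(7,4) = 350, S(7,3) = 301
S(8,4) = 4*350 + 301 = 1400 + 301
S(8,4) = 1701


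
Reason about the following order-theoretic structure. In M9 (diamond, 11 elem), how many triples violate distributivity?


Distributive law: a ^ (b v c) = (a ^ b) v (a ^ c).
Check all 11^3 = 1331 ordered triples (a,b,c).
  e.g. a=a1, b=a2, c=a3: lhs=a1 != rhs=0
  e.g. a=a1, b=a2, c=a4: lhs=a1 != rhs=0
Total violating triples: 504


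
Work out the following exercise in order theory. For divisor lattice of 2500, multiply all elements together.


Divisors of 2500: [1, 2, 4, 5, 10, 20, 25, 50, 100, 125, 250, 500, 625, 1250, 2500]
Product = n^(d(n)/2) = 2500^(15/2)
Product = 30517578125000000000000000


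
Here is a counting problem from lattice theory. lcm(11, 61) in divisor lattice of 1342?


Join=lcm.
gcd(11,61)=1
lcm=671


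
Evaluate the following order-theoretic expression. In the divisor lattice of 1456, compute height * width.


Height = length of longest chain minus 1; width = size of largest antichain.
A maximum chain: 1 | 13 | 91 | 182 | 364 | 728 | 1456  (height 6).
A maximum antichain: {4, 14, 26, 91}  (width 4).
Product = 6 * 4 = 24


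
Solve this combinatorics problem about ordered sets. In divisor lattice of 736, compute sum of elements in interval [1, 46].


Interval [1,46] in divisors of 736: [1, 2, 23, 46]
Sum = 72


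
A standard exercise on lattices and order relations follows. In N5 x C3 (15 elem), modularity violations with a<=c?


Modular law: if a <= c then a v (b ^ c) = (a v b) ^ c.
Check all triples (a,b,c) with a <= c among 15 elements.
  e.g. a=(a,0), b=(c,0), c=(b,0): lhs=(a,0) != rhs=(b,0)
  e.g. a=(a,0), b=(c,1), c=(b,0): lhs=(a,0) != rhs=(b,0)
Total violating triples: 18


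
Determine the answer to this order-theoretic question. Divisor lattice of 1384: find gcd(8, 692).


In a divisor lattice, meet = gcd (greatest common divisor).
By Euclidean algorithm or factoring: gcd(8,692) = 4


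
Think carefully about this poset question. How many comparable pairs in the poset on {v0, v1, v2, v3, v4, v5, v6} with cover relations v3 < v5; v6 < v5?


A comparable pair {a,b} has a < b or b < a in the order.
Count unordered pairs where one element is strictly below the other.
Examples: {v3,v5}, {v5,v6}
Total comparable pairs: 2


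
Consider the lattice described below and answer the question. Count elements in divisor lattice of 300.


Divisors of 300: [1, 2, 3, 4, 5, 6, 10, 12, 15, 20, 25, 30, 50, 60, 75, 100, 150, 300]
Count: 18


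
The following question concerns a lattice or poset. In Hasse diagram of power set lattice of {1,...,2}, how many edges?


A cover relation a -< b holds when a < b with no c strictly between.
Cover relations:
  {} -< {1}
  {} -< {2}
  {1} -< {1,2}
  {2} -< {1,2}
Total: 4


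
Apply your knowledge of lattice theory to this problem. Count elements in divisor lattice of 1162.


Divisors of 1162: [1, 2, 7, 14, 83, 166, 581, 1162]
Count: 8


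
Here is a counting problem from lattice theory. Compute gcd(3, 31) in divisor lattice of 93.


In a divisor lattice, meet = gcd (greatest common divisor).
By Euclidean algorithm or factoring: gcd(3,31) = 1


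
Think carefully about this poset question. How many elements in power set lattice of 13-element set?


Power set = 2^n.
2^13 = 8192


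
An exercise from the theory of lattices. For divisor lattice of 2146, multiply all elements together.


Divisors of 2146: [1, 2, 29, 37, 58, 74, 1073, 2146]
Product = n^(d(n)/2) = 2146^(8/2)
Product = 21208935459856


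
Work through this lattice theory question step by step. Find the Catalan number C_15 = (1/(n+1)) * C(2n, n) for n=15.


C(n) = C(2n, n) / (n+1).
C(30, 15) = 155117520
C(15) = 155117520 / 16 = 9694845


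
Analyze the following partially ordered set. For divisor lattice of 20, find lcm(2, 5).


In a divisor lattice, join = lcm (least common multiple).
Compute lcm iteratively: start with first element, then lcm(current, next).
Elements: [2, 5]
lcm(2,5) = 10
Final lcm = 10


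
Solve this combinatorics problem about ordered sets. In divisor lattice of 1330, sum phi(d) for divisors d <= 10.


Divisors of 1330 up to 10: [1, 2, 5, 7, 10]
phi values: [1, 1, 4, 6, 4]
Sum = 16


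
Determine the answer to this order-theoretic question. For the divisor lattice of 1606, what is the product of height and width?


Height = length of longest chain minus 1; width = size of largest antichain.
A maximum chain: 1 | 73 | 803 | 1606  (height 3).
A maximum antichain: {2, 11, 73}  (width 3).
Product = 3 * 3 = 9


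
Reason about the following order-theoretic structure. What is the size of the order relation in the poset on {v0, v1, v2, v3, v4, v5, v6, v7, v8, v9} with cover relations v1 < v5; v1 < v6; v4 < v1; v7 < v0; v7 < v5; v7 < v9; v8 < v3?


The order relation is {(a,b) : a <= b}, reflexive so it includes (a,a).
Examples: (v0,v0), (v1,v1), (v1,v5), (v1,v6), (v2,v2), ...
Total ordered pairs: 19


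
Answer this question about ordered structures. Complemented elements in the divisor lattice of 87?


An element a is complemented if some b has a meet b = bottom, a join b = top.
a is complemented iff gcd(a, n/a)=1, i.e. a is a unitary divisor of 87.
Complemented elements: 1, 3, 29, 87
Count: 4


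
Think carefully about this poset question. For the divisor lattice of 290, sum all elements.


sigma(n) = sum of divisors.
Divisors of 290: [1, 2, 5, 10, 29, 58, 145, 290]
Sum = 540


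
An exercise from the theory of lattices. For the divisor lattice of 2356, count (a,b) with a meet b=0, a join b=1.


Complement pair (a,b): a meet b = bottom, a join b = top.
Here: gcd(a,b)=1 and lcm(a,b)=2356, i.e. a*b=2356 with a,b coprime.
Pairs found: (1,2356), (4,589), (19,124), (31,76), ... (4 more)
Total ordered pairs: 8


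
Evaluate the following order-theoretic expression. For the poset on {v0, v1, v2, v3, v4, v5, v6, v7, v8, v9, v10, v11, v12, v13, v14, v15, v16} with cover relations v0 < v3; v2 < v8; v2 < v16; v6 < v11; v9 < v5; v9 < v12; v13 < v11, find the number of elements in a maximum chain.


A chain is a totally ordered subset; we count the number of elements in a maximum chain.
Compute, for each element x, the size of the longest chain ending at x:
  v0: 1
  v1: 1
  v2: 1
  v4: 1
  v6: 1
  v7: 1
  ...
A maximum chain: v0 < v3
Number of elements in the longest chain: 2


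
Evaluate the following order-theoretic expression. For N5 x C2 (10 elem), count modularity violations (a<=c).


Modular law: if a <= c then a v (b ^ c) = (a v b) ^ c.
Check all triples (a,b,c) with a <= c among 10 elements.
  e.g. a=(a,0), b=(c,0), c=(b,0): lhs=(a,0) != rhs=(b,0)
  e.g. a=(a,0), b=(c,1), c=(b,0): lhs=(a,0) != rhs=(b,0)
Total violating triples: 6


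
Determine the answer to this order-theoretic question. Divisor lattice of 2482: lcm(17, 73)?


Join=lcm.
gcd(17,73)=1
lcm=1241


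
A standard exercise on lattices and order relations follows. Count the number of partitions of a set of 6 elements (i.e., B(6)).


B(n) = number of set partitions of an n-element set.
B(n) satisfies the recurrence: B(n+1) = sum_k C(n,k)*B(k).
B(6) = 203


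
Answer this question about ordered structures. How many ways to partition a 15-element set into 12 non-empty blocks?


S(n,k) = k*S(n-1,k) + S(n-1,k-1).
S(14,12) = 3367, S(14,11) = 66066
S(15,12) = 12*3367 + 66066 = 40404 + 66066
S(15,12) = 106470


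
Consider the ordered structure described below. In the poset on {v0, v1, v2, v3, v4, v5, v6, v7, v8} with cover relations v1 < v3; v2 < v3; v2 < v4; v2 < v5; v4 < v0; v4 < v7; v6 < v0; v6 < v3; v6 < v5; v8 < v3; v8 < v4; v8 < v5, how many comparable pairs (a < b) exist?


A comparable pair {a,b} has a < b or b < a in the order.
Count unordered pairs where one element is strictly below the other.
Examples: {v0,v2}, {v0,v4}, {v0,v6}, {v0,v8}, ...
Total comparable pairs: 16


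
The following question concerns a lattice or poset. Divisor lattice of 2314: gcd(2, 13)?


Meet=gcd.
gcd(2,13)=1


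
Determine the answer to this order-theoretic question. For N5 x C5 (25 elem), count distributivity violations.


Distributive law: a ^ (b v c) = (a ^ b) v (a ^ c).
Check all 25^3 = 15625 ordered triples (a,b,c).
  e.g. a=(b,0), b=(a,0), c=(c,0): lhs=(b,0) != rhs=(a,0)
  e.g. a=(b,0), b=(a,0), c=(c,1): lhs=(b,0) != rhs=(a,0)
Total violating triples: 250
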